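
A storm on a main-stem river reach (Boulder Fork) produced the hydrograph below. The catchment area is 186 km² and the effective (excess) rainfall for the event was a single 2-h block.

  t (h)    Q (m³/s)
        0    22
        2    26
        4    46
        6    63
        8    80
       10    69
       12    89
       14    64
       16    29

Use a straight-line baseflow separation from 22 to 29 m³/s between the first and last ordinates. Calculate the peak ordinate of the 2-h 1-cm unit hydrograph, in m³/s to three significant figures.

U_p ≈ 61.7 m³/s

Direct runoff: 0.00, 3.12, 22.25, 38.38, 54.50, 42.62, 61.75, 35.88, 0.00 m³/s; ΣQ_DR = 258.5 m³/s, peak = 61.75 m³/s.
Runoff depth d = ΣQ_DR·Δt / A = 258.5 × 7200 / (186 km²) = 10.01 mm.
The 1-cm UH is the DRH scaled by (10 mm)/d, so U_p = 61.75 × 10/10.01 = 61.7 m³/s.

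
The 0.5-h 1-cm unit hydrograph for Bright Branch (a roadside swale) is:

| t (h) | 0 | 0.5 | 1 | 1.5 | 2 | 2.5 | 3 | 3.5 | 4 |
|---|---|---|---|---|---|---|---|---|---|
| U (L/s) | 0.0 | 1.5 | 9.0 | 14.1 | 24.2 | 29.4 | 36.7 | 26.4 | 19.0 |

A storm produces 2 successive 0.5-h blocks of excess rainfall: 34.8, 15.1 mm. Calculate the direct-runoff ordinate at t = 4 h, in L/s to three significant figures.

Q ≈ 106 L/s

By discrete convolution, Q_j = Σ (P_i / 10 mm) · U_{j−i}.
At t = 4 h (j=8): Q = (34.8/10)·19.0 + (15.1/10)·26.4 = 106 L/s.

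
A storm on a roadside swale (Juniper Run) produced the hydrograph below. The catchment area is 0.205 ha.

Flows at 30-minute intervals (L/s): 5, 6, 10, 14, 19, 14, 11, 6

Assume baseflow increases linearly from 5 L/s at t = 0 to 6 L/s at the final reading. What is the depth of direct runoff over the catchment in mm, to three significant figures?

Direct runoff: 0.00, 0.86, 4.71, 8.57, 13.43, 8.29, 5.14, 0.00 L/s; ΣQ_DR = 41.00 L/s.
V = ΣQ_DR · Δt = 41.00 × 1800 s = 73800 L.
Over A = 0.205 ha, depth = V / A = 36.0 mm.

d ≈ 36.0 mm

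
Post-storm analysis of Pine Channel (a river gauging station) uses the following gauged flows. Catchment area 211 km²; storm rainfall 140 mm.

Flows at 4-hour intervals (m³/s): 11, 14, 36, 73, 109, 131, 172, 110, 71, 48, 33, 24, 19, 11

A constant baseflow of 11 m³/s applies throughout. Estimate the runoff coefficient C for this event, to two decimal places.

C ≈ 0.35

ΣQ_DR = 708.0 m³/s; V = ΣQ_DR·Δt = 1.020 × 10^7 m³.
Runoff depth d = V / A = 48.32 mm.
C = d / P = 48.32 / 140 = 0.35.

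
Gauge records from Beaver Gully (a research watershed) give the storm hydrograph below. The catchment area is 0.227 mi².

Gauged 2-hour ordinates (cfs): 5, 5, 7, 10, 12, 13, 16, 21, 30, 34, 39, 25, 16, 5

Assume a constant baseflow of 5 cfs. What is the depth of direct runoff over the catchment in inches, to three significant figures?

d ≈ 2.29 in

Direct runoff: 0.0, 0.0, 2.0, 5.0, 7.0, 8.0, 11.0, 16.0, 25.0, 29.0, 34.0, 20.0, 11.0, 0.0 cfs; ΣQ_DR = 168.0 cfs.
V = ΣQ_DR · Δt = 168.0 × 7200 s = 1.210 × 10^6 ft³.
Over A = 0.227 mi², depth = V / A = 2.29 in.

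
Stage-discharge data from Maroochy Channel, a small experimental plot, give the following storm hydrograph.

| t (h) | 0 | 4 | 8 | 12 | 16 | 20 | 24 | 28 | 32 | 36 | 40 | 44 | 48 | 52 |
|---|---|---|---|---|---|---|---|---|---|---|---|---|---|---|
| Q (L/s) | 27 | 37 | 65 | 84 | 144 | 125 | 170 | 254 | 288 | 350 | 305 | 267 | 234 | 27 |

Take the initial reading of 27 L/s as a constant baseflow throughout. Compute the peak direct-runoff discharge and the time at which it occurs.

Q_p = 323.0 L/s at t = 36 h

Subtracting baseflow gives direct-runoff ordinates: 0.0, 10.0, 38.0, 57.0, 117.0, 98.0, 143.0, 227.0, 261.0, 323.0, 278.0, 240.0, 207.0, 0.0 L/s.
The maximum is 323.0 L/s, occurring at the reading for t = 36 h.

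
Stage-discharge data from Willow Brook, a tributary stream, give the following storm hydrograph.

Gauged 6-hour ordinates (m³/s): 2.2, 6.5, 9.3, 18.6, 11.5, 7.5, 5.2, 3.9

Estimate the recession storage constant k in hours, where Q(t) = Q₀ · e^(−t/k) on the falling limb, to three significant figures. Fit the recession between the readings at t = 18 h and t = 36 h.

k ≈ 14.1 h

On the falling limb, Q drops from 18.6 to 5.2 m³/s between t = 18 h and t = 36 h (Δt = 18 h).
k = −Δt / ln(Q₂/Q₁) = −18 / ln(5.2/18.6) = 14.1 h.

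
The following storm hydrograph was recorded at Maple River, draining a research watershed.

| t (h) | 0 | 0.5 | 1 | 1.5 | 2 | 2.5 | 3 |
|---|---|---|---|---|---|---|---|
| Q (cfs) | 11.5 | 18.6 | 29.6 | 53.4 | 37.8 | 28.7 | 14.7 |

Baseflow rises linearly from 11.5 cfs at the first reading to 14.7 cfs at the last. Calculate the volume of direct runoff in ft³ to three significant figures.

Direct-runoff ordinates (Q − Q_b): 0.00, 6.57, 17.03, 40.30, 24.17, 14.53, 0.00 cfs.
ΣQ_DR = 102.6 cfs.
With Δt = 0.5 h = 1800 s, V = ΣQ_DR · Δt = 102.6 × 1800 = 1.85 × 10^5 ft³.

V ≈ 1.85 × 10^5 ft³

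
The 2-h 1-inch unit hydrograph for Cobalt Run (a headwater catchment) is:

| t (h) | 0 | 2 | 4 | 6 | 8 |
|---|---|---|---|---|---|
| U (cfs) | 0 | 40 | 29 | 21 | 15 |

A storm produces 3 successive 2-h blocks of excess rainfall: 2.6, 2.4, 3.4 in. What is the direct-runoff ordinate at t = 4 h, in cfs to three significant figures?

By discrete convolution, Q_j = Σ (P_i / 1 in) · U_{j−i}.
At t = 4 h (j=2): Q = (2.6/1)·29 + (2.4/1)·40 + (3.4/1)·0 = 171 cfs.

Q ≈ 171 cfs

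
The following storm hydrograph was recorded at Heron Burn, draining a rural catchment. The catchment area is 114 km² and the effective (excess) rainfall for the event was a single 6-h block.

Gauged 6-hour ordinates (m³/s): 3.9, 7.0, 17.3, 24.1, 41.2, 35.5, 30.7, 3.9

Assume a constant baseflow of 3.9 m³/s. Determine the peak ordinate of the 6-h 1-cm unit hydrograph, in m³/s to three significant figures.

Direct runoff: 0.0, 3.1, 13.4, 20.2, 37.3, 31.6, 26.8, 0.0 m³/s; ΣQ_DR = 132.4 m³/s, peak = 37.3 m³/s.
Runoff depth d = ΣQ_DR·Δt / A = 132.4 × 21600 / (114 km²) = 25.09 mm.
The 1-cm UH is the DRH scaled by (10 mm)/d, so U_p = 37.3 × 10/25.09 = 14.9 m³/s.

U_p ≈ 14.9 m³/s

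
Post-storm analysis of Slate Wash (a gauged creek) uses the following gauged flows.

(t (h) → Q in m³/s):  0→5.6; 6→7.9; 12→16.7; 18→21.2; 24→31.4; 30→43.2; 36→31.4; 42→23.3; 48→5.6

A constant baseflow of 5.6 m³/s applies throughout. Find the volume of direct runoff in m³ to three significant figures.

Direct-runoff ordinates (Q − Q_b): 0.0, 2.3, 11.1, 15.6, 25.8, 37.6, 25.8, 17.7, 0.0 m³/s.
ΣQ_DR = 135.9 m³/s.
With Δt = 6 h = 21600 s, V = ΣQ_DR · Δt = 135.9 × 21600 = 2.94 × 10^6 m³.

V ≈ 2.94 × 10^6 m³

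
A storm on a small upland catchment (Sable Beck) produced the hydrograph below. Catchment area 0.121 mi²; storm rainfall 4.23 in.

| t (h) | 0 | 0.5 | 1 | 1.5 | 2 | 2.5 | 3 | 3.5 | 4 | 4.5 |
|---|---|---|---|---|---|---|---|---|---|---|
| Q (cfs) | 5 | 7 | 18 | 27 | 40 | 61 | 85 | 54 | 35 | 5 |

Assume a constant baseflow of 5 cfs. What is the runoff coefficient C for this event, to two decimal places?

ΣQ_DR = 287.0 cfs; V = ΣQ_DR·Δt = 5.166 × 10^5 ft³.
Runoff depth d = V / A = 1.838 in.
C = d / P = 1.838 / 4.23 = 0.43.

C ≈ 0.43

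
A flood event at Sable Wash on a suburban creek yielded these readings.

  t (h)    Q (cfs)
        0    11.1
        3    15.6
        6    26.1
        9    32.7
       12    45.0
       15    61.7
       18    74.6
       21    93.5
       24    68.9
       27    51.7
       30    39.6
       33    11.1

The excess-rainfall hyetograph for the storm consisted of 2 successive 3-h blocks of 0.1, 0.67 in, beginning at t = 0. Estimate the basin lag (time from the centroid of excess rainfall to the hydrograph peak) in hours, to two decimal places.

Centroid of excess rainfall: t_c = Σ P_i·t̄_i / ΣP_i = 4.1104 h (block centres at 1.5, 4.5 h).
Hydrograph peak occurs at t = 21 h, so basin lag t_L = 21 − 4.1104 = 16.89 h.

t_L ≈ 16.89 h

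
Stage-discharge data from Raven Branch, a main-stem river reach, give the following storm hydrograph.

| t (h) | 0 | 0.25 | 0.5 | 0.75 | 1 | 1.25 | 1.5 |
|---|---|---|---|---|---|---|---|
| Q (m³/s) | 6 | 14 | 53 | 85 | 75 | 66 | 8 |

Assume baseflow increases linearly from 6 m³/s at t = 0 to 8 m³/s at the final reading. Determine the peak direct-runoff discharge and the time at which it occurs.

Q_p = 78.00 m³/s at t = 0.75 h

Subtracting baseflow gives direct-runoff ordinates: 0.00, 7.67, 46.33, 78.00, 67.67, 58.33, 0.00 m³/s.
The maximum is 78.00 m³/s, occurring at the reading for t = 0.75 h.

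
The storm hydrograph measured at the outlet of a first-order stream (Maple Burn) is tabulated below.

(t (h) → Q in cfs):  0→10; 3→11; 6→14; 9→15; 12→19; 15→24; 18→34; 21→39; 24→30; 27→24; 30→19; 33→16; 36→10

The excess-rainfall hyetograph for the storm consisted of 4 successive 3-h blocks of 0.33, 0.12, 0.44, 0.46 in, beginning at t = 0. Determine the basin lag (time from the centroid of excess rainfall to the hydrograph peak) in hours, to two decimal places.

t_L ≈ 14.21 h

Centroid of excess rainfall: t_c = Σ P_i·t̄_i / ΣP_i = 6.7889 h (block centres at 1.5, 4.5, 7.5, 10.5 h).
Hydrograph peak occurs at t = 21 h, so basin lag t_L = 21 − 6.7889 = 14.21 h.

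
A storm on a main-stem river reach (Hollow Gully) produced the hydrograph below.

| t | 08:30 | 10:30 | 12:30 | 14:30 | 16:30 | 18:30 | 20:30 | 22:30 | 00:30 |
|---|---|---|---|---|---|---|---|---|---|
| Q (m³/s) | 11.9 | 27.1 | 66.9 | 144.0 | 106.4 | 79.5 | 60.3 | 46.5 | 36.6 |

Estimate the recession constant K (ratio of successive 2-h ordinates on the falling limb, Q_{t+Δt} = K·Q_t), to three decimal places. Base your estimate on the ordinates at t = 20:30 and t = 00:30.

K ≈ 0.779

Using the recession-limb readings at t = 20:30 and t = 00:30: Q falls from 60.3 to 36.6 m³/s over 2 intervals.
K = (Q₂/Q₁)^(1/2) = (36.6/60.3)^(1/2) = 0.779.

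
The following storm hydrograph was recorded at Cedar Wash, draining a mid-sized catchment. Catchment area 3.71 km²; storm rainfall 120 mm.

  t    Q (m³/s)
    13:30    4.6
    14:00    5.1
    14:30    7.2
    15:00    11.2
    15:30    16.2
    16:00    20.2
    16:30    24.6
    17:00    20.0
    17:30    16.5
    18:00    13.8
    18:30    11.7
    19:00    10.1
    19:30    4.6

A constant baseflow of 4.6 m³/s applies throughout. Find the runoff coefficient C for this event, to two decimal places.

C ≈ 0.43

ΣQ_DR = 106.0 m³/s; V = ΣQ_DR·Δt = 1.908 × 10^5 m³.
Runoff depth d = V / A = 51.43 mm.
C = d / P = 51.43 / 120 = 0.43.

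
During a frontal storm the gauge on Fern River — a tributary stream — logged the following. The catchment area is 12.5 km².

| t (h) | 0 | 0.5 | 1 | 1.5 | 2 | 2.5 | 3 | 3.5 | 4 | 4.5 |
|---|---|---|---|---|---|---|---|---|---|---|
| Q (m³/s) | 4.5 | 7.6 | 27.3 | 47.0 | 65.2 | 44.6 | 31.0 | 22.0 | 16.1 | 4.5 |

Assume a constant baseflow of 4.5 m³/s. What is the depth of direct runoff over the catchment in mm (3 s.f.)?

Direct runoff: 0.0, 3.1, 22.8, 42.5, 60.7, 40.1, 26.5, 17.5, 11.6, 0.0 m³/s; ΣQ_DR = 224.8 m³/s.
V = ΣQ_DR · Δt = 224.8 × 1800 s = 4.046 × 10^5 m³.
Over A = 12.5 km², depth = V / A = 32.4 mm.

d ≈ 32.4 mm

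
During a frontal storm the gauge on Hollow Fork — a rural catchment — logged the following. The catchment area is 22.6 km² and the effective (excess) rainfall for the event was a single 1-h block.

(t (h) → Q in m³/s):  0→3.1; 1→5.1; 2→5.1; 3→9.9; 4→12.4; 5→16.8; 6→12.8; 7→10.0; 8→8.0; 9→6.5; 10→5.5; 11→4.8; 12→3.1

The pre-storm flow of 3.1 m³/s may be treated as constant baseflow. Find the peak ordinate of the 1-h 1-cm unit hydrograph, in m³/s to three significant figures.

Direct runoff: 0.0, 2.0, 2.0, 6.8, 9.3, 13.7, 9.7, 6.9, 4.9, 3.4, 2.4, 1.7, 0.0 m³/s; ΣQ_DR = 62.80 m³/s, peak = 13.7 m³/s.
Runoff depth d = ΣQ_DR·Δt / A = 62.80 × 3600 / (22.6 km²) = 10.00 mm.
The 1-cm UH is the DRH scaled by (10 mm)/d, so U_p = 13.7 × 10/10.00 = 13.7 m³/s.

U_p ≈ 13.7 m³/s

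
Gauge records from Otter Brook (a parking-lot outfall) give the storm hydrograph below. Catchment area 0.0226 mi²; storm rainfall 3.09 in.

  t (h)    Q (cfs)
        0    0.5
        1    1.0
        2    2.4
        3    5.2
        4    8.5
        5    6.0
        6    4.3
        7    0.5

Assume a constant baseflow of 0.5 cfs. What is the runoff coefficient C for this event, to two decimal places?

ΣQ_DR = 24.40 cfs; V = ΣQ_DR·Δt = 87840 ft³.
Runoff depth d = V / A = 1.673 in.
C = d / P = 1.673 / 3.09 = 0.54.

C ≈ 0.54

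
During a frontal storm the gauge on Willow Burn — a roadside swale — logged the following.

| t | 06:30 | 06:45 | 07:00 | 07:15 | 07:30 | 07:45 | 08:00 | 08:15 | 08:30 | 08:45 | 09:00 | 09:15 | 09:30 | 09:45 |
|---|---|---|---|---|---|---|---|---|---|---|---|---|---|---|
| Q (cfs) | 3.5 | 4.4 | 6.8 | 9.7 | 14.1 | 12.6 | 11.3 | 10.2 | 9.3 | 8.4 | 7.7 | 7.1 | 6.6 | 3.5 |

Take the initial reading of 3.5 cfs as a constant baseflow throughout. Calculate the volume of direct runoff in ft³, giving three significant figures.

V ≈ 59600 ft³

Direct-runoff ordinates (Q − Q_b): 0.0, 0.9, 3.3, 6.2, 10.6, 9.1, 7.8, 6.7, 5.8, 4.9, 4.2, 3.6, 3.1, 0.0 cfs.
ΣQ_DR = 66.20 cfs.
With Δt = 0.25 h = 900 s, V = ΣQ_DR · Δt = 66.20 × 900 = 59600 ft³.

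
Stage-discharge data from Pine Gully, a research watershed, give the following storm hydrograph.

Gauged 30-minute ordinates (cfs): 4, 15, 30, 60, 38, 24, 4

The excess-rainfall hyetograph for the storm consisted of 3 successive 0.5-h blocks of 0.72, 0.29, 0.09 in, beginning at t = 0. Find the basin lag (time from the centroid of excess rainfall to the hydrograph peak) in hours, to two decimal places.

t_L ≈ 1.04 h

Centroid of excess rainfall: t_c = Σ P_i·t̄_i / ΣP_i = 0.4636 h (block centres at 0.25, 0.75, 1.25 h).
Hydrograph peak occurs at t = 1.5 h, so basin lag t_L = 1.5 − 0.4636 = 1.04 h.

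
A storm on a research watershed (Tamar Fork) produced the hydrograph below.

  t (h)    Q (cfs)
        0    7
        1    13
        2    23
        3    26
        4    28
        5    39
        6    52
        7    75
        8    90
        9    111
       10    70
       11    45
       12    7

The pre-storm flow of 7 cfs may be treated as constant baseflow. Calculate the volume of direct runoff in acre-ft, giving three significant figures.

Direct-runoff ordinates (Q − Q_b): 0.0, 6.0, 16.0, 19.0, 21.0, 32.0, 45.0, 68.0, 83.0, 104.0, 63.0, 38.0, 0.0 cfs.
ΣQ_DR = 495.0 cfs.
With Δt = 1 h = 3600 s, V = ΣQ_DR · Δt = 495.0 × 3600 = 1.78 × 10^6 ft³ = 40.9 acre-ft.

V ≈ 40.9 acre-ft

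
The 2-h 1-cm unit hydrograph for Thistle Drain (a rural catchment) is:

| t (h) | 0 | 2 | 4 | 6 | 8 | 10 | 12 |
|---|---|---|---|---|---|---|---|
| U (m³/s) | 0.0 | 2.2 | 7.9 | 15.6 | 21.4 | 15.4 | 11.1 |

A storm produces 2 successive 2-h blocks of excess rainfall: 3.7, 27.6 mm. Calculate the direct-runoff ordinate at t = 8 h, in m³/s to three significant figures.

Q ≈ 51.0 m³/s

By discrete convolution, Q_j = Σ (P_i / 10 mm) · U_{j−i}.
At t = 8 h (j=4): Q = (3.7/10)·21.4 + (27.6/10)·15.6 = 51.0 m³/s.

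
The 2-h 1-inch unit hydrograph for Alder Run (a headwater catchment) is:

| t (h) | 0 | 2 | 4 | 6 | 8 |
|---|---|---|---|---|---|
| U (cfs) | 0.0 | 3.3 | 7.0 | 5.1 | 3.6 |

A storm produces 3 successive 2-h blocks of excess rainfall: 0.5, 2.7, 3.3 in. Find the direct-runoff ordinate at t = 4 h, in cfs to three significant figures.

By discrete convolution, Q_j = Σ (P_i / 1 in) · U_{j−i}.
At t = 4 h (j=2): Q = (0.5/1)·7.0 + (2.7/1)·3.3 + (3.3/1)·0.0 = 12.4 cfs.

Q ≈ 12.4 cfs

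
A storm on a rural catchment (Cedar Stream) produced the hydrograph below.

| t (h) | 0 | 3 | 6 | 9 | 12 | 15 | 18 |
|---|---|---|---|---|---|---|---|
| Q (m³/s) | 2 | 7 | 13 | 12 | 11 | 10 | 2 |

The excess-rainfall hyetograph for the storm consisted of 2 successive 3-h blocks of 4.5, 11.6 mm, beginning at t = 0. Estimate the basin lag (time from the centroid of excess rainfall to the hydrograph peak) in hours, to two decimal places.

Centroid of excess rainfall: t_c = Σ P_i·t̄_i / ΣP_i = 3.6615 h (block centres at 1.5, 4.5 h).
Hydrograph peak occurs at t = 6 h, so basin lag t_L = 6 − 3.6615 = 2.34 h.

t_L ≈ 2.34 h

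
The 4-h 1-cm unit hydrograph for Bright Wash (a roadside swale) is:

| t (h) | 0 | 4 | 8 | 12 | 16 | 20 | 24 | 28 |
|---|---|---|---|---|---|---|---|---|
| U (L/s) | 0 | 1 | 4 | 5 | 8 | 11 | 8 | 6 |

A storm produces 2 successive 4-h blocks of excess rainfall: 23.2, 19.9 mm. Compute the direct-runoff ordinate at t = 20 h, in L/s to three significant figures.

Q ≈ 41.4 L/s

By discrete convolution, Q_j = Σ (P_i / 10 mm) · U_{j−i}.
At t = 20 h (j=5): Q = (23.2/10)·11 + (19.9/10)·8 = 41.4 L/s.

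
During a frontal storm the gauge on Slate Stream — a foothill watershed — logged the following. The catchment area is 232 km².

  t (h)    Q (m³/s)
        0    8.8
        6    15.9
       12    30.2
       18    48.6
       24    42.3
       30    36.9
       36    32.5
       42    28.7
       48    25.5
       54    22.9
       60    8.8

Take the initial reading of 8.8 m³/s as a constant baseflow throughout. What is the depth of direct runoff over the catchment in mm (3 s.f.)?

Direct runoff: 0.0, 7.1, 21.4, 39.8, 33.5, 28.1, 23.7, 19.9, 16.7, 14.1, 0.0 m³/s; ΣQ_DR = 204.3 m³/s.
V = ΣQ_DR · Δt = 204.3 × 21600 s = 4.413 × 10^6 m³.
Over A = 232 km², depth = V / A = 19.0 mm.

d ≈ 19.0 mm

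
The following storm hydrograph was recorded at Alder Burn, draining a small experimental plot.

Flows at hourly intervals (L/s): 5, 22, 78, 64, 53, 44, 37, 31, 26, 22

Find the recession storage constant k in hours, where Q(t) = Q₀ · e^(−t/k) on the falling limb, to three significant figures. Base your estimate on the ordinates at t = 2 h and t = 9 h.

On the falling limb, Q drops from 78 to 22 L/s between t = 2 h and t = 9 h (Δt = 7 h).
k = −Δt / ln(Q₂/Q₁) = −7 / ln(22/78) = 5.53 h.

k ≈ 5.53 h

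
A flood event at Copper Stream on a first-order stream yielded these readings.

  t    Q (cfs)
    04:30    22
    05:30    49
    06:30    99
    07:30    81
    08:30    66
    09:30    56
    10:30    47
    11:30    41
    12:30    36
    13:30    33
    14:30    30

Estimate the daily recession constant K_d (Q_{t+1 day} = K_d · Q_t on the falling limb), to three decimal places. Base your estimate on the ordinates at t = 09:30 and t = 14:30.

Between t = 09:30 and t = 14:30 the flow falls from 56 to 30 cfs over 5×1 h = 5 h.
Per-interval ratio K = (30/56)^(1/5) = 0.8826; K_d = K^(24/1) = 0.050.

K_d ≈ 0.050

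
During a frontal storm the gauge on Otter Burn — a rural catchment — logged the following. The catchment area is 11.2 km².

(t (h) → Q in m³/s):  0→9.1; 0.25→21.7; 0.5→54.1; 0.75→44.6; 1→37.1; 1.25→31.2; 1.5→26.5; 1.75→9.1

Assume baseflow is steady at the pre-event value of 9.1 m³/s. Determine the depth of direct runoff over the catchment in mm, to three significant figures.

Direct runoff: 0.0, 12.6, 45.0, 35.5, 28.0, 22.1, 17.4, 0.0 m³/s; ΣQ_DR = 160.6 m³/s.
V = ΣQ_DR · Δt = 160.6 × 900 s = 1.445 × 10^5 m³.
Over A = 11.2 km², depth = V / A = 12.9 mm.

d ≈ 12.9 mm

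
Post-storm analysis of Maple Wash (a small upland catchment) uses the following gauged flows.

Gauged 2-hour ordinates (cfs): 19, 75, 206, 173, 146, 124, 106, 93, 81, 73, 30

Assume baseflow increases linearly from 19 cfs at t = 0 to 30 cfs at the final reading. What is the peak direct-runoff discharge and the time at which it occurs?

Q_p = 184.80 cfs at t = 4 h

Subtracting baseflow gives direct-runoff ordinates: 0.00, 54.90, 184.80, 150.70, 122.60, 99.50, 80.40, 66.30, 53.20, 44.10, 0.00 cfs.
The maximum is 184.80 cfs, occurring at the reading for t = 4 h.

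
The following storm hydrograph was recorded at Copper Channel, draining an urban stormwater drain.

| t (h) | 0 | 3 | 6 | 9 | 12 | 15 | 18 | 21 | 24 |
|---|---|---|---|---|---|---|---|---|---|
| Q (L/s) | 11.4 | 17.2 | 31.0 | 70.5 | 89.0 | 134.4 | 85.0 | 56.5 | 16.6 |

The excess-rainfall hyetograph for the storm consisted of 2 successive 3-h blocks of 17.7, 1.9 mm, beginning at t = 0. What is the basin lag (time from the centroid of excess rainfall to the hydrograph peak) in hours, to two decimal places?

Centroid of excess rainfall: t_c = Σ P_i·t̄_i / ΣP_i = 1.7908 h (block centres at 1.5, 4.5 h).
Hydrograph peak occurs at t = 15 h, so basin lag t_L = 15 − 1.7908 = 13.21 h.

t_L ≈ 13.21 h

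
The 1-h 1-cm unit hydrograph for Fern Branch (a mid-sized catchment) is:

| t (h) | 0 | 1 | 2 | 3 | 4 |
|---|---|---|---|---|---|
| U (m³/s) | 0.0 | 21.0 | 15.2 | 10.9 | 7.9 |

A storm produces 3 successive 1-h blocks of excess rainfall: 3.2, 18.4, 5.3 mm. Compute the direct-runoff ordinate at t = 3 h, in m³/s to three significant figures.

Q ≈ 42.6 m³/s

By discrete convolution, Q_j = Σ (P_i / 10 mm) · U_{j−i}.
At t = 3 h (j=3): Q = (3.2/10)·10.9 + (18.4/10)·15.2 + (5.3/10)·21.0 = 42.6 m³/s.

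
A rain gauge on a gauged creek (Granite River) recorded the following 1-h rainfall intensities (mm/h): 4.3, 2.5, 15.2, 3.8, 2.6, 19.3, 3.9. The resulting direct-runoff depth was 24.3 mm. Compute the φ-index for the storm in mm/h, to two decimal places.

φ ≈ 5.10 mm/h

Only the 2 blocks with intensity above φ contribute runoff: 15.2, 19.3 mm/h.
Σ(I−φ)·Δt = d  ⇒  (15.2+19.3 − 2φ)·1 = 24.3
φ = (34.50 − 24.3/1) / 2 = 5.10 mm/h.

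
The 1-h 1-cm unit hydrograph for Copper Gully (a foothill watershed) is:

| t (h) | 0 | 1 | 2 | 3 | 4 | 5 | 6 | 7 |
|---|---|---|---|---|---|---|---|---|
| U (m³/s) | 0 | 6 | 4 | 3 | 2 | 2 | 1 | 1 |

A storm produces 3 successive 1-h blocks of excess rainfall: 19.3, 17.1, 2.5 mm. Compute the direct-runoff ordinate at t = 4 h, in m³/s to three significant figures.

By discrete convolution, Q_j = Σ (P_i / 10 mm) · U_{j−i}.
At t = 4 h (j=4): Q = (19.3/10)·2 + (17.1/10)·3 + (2.5/10)·4 = 9.99 m³/s.

Q ≈ 9.99 m³/s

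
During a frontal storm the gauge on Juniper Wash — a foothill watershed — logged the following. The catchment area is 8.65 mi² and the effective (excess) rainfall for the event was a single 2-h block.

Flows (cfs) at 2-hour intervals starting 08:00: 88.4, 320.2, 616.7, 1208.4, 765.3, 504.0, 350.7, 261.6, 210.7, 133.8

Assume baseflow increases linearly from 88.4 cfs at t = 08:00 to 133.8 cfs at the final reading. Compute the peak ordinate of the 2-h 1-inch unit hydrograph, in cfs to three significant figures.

U_p ≈ 921 cfs

Direct runoff: 0.00, 226.76, 518.21, 1104.87, 656.72, 390.38, 232.03, 137.89, 81.94, 0.00 cfs; ΣQ_DR = 3349 cfs, peak = 1104.87 cfs.
Runoff depth d = ΣQ_DR·Δt / A = 3349 × 7200 / (8.65 mi²) = 1.200 in.
The 1-inch UH is the DRH scaled by (1 in)/d, so U_p = 1104.87 × 1/1.200 = 921 cfs.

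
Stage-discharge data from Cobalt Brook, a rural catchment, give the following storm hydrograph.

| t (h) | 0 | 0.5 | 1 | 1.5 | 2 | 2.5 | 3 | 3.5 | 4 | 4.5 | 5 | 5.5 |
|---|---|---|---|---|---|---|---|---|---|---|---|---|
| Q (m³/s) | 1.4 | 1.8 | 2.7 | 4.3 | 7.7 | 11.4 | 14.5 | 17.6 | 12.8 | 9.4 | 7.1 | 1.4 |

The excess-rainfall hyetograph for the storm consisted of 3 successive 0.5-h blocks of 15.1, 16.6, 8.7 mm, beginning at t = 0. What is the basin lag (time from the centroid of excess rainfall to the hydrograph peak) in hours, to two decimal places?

Centroid of excess rainfall: t_c = Σ P_i·t̄_i / ΣP_i = 0.6708 h (block centres at 0.25, 0.75, 1.25 h).
Hydrograph peak occurs at t = 3.5 h, so basin lag t_L = 3.5 − 0.6708 = 2.83 h.

t_L ≈ 2.83 h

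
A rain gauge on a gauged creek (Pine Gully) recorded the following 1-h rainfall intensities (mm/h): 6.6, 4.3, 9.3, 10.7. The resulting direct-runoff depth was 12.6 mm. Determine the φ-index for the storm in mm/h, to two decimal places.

Only the 3 blocks with intensity above φ contribute runoff: 6.6, 9.3, 10.7 mm/h.
Σ(I−φ)·Δt = d  ⇒  (6.6+9.3+10.7 − 3φ)·1 = 12.6
φ = (26.60 − 12.6/1) / 3 = 4.67 mm/h.

φ ≈ 4.67 mm/h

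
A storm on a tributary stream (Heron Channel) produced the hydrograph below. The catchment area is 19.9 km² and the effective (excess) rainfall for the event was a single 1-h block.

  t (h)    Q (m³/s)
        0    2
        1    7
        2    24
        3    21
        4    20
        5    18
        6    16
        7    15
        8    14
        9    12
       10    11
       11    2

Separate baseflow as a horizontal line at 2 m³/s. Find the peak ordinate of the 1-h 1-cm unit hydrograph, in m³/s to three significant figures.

Direct runoff: 0.0, 5.0, 22.0, 19.0, 18.0, 16.0, 14.0, 13.0, 12.0, 10.0, 9.0, 0.0 m³/s; ΣQ_DR = 138.0 m³/s, peak = 22.0 m³/s.
Runoff depth d = ΣQ_DR·Δt / A = 138.0 × 3600 / (19.9 km²) = 24.96 mm.
The 1-cm UH is the DRH scaled by (10 mm)/d, so U_p = 22.0 × 10/24.96 = 8.81 m³/s.

U_p ≈ 8.81 m³/s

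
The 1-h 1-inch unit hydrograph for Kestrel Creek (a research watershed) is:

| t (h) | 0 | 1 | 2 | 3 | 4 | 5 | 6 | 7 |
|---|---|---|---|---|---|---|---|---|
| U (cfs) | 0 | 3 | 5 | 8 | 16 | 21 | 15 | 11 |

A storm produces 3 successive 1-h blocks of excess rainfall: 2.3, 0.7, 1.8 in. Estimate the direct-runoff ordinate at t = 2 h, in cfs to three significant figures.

By discrete convolution, Q_j = Σ (P_i / 1 in) · U_{j−i}.
At t = 2 h (j=2): Q = (2.3/1)·5 + (0.7/1)·3 + (1.8/1)·0 = 13.6 cfs.

Q ≈ 13.6 cfs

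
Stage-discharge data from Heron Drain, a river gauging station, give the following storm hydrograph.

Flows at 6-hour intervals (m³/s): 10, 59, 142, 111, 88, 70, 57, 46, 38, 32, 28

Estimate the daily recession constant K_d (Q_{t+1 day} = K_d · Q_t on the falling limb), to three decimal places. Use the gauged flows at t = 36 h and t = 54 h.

K_d ≈ 0.463

Between t = 36 h and t = 54 h the flow falls from 57 to 32 m³/s over 3×6 h = 18 h.
Per-interval ratio K = (32/57)^(1/3) = 0.8249; K_d = K^(24/6) = 0.463.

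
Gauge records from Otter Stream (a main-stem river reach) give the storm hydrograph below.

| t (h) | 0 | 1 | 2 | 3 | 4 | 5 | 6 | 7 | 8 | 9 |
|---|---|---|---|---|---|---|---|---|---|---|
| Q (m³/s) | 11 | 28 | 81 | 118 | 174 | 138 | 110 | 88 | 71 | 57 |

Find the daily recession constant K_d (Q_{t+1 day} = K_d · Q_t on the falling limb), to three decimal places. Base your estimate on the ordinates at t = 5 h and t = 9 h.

K_d ≈ 0.005

Between t = 5 h and t = 9 h the flow falls from 138 to 57 m³/s over 4×1 h = 4 h.
Per-interval ratio K = (57/138)^(1/4) = 0.8017; K_d = K^(24/1) = 0.005.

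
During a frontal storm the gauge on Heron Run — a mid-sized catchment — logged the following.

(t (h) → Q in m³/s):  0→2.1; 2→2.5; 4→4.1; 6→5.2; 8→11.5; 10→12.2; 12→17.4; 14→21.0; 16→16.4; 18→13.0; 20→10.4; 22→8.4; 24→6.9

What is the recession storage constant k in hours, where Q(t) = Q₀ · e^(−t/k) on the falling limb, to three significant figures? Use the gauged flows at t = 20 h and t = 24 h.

On the falling limb, Q drops from 10.4 to 6.9 m³/s between t = 20 h and t = 24 h (Δt = 4 h).
k = −Δt / ln(Q₂/Q₁) = −4 / ln(6.9/10.4) = 9.75 h.

k ≈ 9.75 h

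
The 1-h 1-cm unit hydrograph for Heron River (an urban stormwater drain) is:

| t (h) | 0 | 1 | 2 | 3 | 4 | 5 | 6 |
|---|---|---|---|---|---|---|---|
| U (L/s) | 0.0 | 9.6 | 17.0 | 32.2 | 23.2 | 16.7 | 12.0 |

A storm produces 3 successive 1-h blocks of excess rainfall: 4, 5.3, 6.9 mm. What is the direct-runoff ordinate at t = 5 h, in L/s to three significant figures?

By discrete convolution, Q_j = Σ (P_i / 10 mm) · U_{j−i}.
At t = 5 h (j=5): Q = (4/10)·16.7 + (5.3/10)·23.2 + (6.9/10)·32.2 = 41.2 L/s.

Q ≈ 41.2 L/s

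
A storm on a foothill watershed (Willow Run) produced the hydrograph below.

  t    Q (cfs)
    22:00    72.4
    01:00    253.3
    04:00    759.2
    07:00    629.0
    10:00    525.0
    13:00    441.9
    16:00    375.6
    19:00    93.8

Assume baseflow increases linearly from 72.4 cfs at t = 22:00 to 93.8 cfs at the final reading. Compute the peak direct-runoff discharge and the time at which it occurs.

Subtracting baseflow gives direct-runoff ordinates: 0.00, 177.84, 680.69, 547.43, 440.37, 354.21, 284.86, 0.00 cfs.
The maximum is 680.69 cfs, occurring at the reading for t = 04:00.

Q_p = 680.69 cfs at t = 04:00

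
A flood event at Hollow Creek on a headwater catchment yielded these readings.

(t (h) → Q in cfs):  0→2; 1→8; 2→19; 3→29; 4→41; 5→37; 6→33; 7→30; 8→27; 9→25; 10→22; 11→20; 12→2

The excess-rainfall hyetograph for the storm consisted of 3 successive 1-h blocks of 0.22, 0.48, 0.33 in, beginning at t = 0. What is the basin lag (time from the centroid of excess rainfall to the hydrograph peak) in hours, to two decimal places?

t_L ≈ 2.39 h

Centroid of excess rainfall: t_c = Σ P_i·t̄_i / ΣP_i = 1.6068 h (block centres at 0.5, 1.5, 2.5 h).
Hydrograph peak occurs at t = 4 h, so basin lag t_L = 4 − 1.6068 = 2.39 h.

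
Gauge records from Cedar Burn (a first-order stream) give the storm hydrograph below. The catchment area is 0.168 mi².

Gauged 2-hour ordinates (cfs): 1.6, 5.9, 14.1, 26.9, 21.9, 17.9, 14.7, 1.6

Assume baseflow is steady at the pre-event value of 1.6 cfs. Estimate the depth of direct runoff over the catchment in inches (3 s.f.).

Direct runoff: 0.0, 4.3, 12.5, 25.3, 20.3, 16.3, 13.1, 0.0 cfs; ΣQ_DR = 91.80 cfs.
V = ΣQ_DR · Δt = 91.80 × 7200 s = 6.610 × 10^5 ft³.
Over A = 0.168 mi², depth = V / A = 1.69 in.

d ≈ 1.69 in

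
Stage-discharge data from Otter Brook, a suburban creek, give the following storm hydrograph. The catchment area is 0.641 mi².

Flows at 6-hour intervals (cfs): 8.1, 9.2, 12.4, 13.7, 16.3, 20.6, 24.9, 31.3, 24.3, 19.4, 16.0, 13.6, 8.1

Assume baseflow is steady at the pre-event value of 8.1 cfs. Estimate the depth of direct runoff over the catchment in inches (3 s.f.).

Direct runoff: 0.0, 1.1, 4.3, 5.6, 8.2, 12.5, 16.8, 23.2, 16.2, 11.3, 7.9, 5.5, 0.0 cfs; ΣQ_DR = 112.6 cfs.
V = ΣQ_DR · Δt = 112.6 × 21600 s = 2.432 × 10^6 ft³.
Over A = 0.641 mi², depth = V / A = 1.63 in.

d ≈ 1.63 in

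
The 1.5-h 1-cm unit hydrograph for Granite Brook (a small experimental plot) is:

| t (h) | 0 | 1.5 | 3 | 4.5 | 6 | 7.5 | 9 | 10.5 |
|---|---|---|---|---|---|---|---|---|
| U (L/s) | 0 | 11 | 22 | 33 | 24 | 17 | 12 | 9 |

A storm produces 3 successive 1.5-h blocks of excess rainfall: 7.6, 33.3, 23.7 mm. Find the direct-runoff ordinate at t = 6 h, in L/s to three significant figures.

By discrete convolution, Q_j = Σ (P_i / 10 mm) · U_{j−i}.
At t = 6 h (j=4): Q = (7.6/10)·24 + (33.3/10)·33 + (23.7/10)·22 = 180 L/s.

Q ≈ 180 L/s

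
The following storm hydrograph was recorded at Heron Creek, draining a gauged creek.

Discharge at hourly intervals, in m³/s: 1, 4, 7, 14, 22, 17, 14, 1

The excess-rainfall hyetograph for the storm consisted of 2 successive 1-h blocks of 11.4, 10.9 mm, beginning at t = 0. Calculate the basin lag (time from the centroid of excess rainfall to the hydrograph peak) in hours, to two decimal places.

t_L ≈ 3.01 h

Centroid of excess rainfall: t_c = Σ P_i·t̄_i / ΣP_i = 0.9888 h (block centres at 0.5, 1.5 h).
Hydrograph peak occurs at t = 4 h, so basin lag t_L = 4 − 0.9888 = 3.01 h.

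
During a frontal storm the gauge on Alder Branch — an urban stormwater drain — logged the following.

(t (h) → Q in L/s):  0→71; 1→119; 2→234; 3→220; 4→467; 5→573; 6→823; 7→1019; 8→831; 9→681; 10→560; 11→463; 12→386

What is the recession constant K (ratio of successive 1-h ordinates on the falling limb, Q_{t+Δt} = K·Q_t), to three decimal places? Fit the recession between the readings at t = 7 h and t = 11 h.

K ≈ 0.821

Using the recession-limb readings at t = 7 h and t = 11 h: Q falls from 1019 to 463 L/s over 4 intervals.
K = (Q₂/Q₁)^(1/4) = (463/1019)^(1/4) = 0.821.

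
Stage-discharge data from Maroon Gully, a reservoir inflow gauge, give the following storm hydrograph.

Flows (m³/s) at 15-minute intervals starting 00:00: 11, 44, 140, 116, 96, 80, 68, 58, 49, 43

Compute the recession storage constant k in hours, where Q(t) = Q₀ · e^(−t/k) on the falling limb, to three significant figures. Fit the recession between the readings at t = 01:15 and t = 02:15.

k ≈ 1.61 h

On the falling limb, Q drops from 80 to 43 m³/s between t = 01:15 and t = 02:15 (Δt = 1 h).
k = −Δt / ln(Q₂/Q₁) = −1 / ln(43/80) = 1.61 h.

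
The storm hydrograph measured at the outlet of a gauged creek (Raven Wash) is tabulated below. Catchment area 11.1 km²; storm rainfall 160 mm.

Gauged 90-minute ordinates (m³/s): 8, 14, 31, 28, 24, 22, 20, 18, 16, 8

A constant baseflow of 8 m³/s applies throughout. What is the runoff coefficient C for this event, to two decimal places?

ΣQ_DR = 109.0 m³/s; V = ΣQ_DR·Δt = 5.886 × 10^5 m³.
Runoff depth d = V / A = 53.03 mm.
C = d / P = 53.03 / 160 = 0.33.

C ≈ 0.33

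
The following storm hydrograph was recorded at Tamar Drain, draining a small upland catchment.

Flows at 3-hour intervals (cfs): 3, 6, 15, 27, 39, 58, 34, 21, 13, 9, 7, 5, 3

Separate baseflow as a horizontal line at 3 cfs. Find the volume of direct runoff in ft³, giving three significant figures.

V ≈ 2.17 × 10^6 ft³

Direct-runoff ordinates (Q − Q_b): 0.0, 3.0, 12.0, 24.0, 36.0, 55.0, 31.0, 18.0, 10.0, 6.0, 4.0, 2.0, 0.0 cfs.
ΣQ_DR = 201.0 cfs.
With Δt = 3 h = 10800 s, V = ΣQ_DR · Δt = 201.0 × 10800 = 2.17 × 10^6 ft³.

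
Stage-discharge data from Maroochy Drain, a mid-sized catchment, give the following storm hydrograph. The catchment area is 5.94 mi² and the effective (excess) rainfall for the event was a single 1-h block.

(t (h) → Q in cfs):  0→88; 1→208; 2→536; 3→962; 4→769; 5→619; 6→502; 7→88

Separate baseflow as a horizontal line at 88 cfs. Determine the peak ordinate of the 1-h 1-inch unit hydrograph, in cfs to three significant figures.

U_p ≈ 1090 cfs

Direct runoff: 0.0, 120.0, 448.0, 874.0, 681.0, 531.0, 414.0, 0.0 cfs; ΣQ_DR = 3068 cfs, peak = 874.0 cfs.
Runoff depth d = ΣQ_DR·Δt / A = 3068 × 3600 / (5.94 mi²) = 0.8004 in.
The 1-inch UH is the DRH scaled by (1 in)/d, so U_p = 874.0 × 1/0.8004 = 1090 cfs.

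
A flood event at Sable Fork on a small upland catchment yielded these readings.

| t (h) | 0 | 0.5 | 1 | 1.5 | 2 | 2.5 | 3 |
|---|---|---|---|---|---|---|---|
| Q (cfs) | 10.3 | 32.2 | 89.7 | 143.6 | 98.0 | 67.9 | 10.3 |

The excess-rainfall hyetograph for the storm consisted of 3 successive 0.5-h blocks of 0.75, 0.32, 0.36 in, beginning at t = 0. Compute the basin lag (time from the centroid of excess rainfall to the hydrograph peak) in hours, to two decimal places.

Centroid of excess rainfall: t_c = Σ P_i·t̄_i / ΣP_i = 0.6136 h (block centres at 0.25, 0.75, 1.25 h).
Hydrograph peak occurs at t = 1.5 h, so basin lag t_L = 1.5 − 0.6136 = 0.89 h.

t_L ≈ 0.89 h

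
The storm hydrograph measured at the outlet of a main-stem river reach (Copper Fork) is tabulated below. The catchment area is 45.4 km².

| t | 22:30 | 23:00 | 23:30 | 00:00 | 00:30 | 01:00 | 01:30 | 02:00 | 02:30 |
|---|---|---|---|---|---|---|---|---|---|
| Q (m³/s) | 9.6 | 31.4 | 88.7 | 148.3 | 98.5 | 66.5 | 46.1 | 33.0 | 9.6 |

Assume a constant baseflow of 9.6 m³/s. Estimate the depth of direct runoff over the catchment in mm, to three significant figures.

d ≈ 17.7 mm

Direct runoff: 0.0, 21.8, 79.1, 138.7, 88.9, 56.9, 36.5, 23.4, 0.0 m³/s; ΣQ_DR = 445.3 m³/s.
V = ΣQ_DR · Δt = 445.3 × 1800 s = 8.015 × 10^5 m³.
Over A = 45.4 km², depth = V / A = 17.7 mm.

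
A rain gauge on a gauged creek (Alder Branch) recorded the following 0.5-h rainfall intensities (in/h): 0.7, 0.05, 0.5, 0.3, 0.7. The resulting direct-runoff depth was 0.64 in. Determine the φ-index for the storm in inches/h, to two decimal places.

φ ≈ 0.23 in/h

Only the 4 blocks with intensity above φ contribute runoff: 0.7, 0.5, 0.3, 0.7 in/h.
Σ(I−φ)·Δt = d  ⇒  (0.7+0.5+0.3+0.7 − 4φ)·0.5 = 0.64
φ = (2.200 − 0.64/0.5) / 4 = 0.23 in/h.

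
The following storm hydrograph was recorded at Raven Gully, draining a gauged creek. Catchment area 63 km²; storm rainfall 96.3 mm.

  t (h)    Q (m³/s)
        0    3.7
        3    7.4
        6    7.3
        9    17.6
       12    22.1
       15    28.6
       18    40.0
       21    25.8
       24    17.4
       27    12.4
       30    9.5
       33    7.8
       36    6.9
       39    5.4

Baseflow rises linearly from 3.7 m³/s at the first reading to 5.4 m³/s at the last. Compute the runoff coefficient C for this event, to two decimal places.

C ≈ 0.26

ΣQ_DR = 148.2 m³/s; V = ΣQ_DR·Δt = 1.601 × 10^6 m³.
Runoff depth d = V / A = 25.41 mm.
C = d / P = 25.41 / 96.3 = 0.26.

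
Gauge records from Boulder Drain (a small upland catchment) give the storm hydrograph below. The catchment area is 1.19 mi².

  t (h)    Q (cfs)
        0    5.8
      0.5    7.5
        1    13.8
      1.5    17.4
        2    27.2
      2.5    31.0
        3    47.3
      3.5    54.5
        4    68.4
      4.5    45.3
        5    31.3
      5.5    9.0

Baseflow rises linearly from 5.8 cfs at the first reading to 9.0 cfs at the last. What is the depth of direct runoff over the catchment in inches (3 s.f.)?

Direct runoff: 0.00, 1.41, 7.42, 10.73, 20.24, 23.75, 39.75, 46.66, 60.27, 36.88, 22.59, 0.00 cfs; ΣQ_DR = 269.7 cfs.
V = ΣQ_DR · Δt = 269.7 × 1800 s = 4.855 × 10^5 ft³.
Over A = 1.19 mi², depth = V / A = 0.176 in.

d ≈ 0.176 in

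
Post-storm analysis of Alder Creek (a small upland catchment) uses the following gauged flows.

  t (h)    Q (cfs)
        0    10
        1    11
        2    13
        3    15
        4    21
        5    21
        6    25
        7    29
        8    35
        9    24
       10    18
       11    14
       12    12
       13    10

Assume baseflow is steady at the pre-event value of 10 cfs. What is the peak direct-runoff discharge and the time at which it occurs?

Subtracting baseflow gives direct-runoff ordinates: 0.0, 1.0, 3.0, 5.0, 11.0, 11.0, 15.0, 19.0, 25.0, 14.0, 8.0, 4.0, 2.0, 0.0 cfs.
The maximum is 25.0 cfs, occurring at the reading for t = 8 h.

Q_p = 25.0 cfs at t = 8 h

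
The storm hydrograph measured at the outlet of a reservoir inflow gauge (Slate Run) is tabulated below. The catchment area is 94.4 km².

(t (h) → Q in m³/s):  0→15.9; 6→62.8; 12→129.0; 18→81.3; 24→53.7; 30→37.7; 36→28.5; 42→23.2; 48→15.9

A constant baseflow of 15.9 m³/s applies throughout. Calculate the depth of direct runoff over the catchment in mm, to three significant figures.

d ≈ 69.8 mm

Direct runoff: 0.0, 46.9, 113.1, 65.4, 37.8, 21.8, 12.6, 7.3, 0.0 m³/s; ΣQ_DR = 304.9 m³/s.
V = ΣQ_DR · Δt = 304.9 × 21600 s = 6.586 × 10^6 m³.
Over A = 94.4 km², depth = V / A = 69.8 mm.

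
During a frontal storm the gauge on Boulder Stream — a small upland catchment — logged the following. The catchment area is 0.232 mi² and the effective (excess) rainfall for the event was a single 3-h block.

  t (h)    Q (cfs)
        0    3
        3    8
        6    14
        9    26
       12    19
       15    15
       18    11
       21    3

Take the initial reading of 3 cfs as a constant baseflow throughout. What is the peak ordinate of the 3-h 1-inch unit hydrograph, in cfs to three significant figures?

U_p ≈ 15.3 cfs

Direct runoff: 0.0, 5.0, 11.0, 23.0, 16.0, 12.0, 8.0, 0.0 cfs; ΣQ_DR = 75.00 cfs, peak = 23.0 cfs.
Runoff depth d = ΣQ_DR·Δt / A = 75.00 × 10800 / (0.232 mi²) = 1.503 in.
The 1-inch UH is the DRH scaled by (1 in)/d, so U_p = 23.0 × 1/1.503 = 15.3 cfs.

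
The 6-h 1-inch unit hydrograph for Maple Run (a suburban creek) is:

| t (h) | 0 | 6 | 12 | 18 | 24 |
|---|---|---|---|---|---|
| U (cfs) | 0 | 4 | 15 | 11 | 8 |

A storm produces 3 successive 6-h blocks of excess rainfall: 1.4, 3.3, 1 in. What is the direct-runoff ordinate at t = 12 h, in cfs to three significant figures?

By discrete convolution, Q_j = Σ (P_i / 1 in) · U_{j−i}.
At t = 12 h (j=2): Q = (1.4/1)·15 + (3.3/1)·4 + (1/1)·0 = 34.2 cfs.

Q ≈ 34.2 cfs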